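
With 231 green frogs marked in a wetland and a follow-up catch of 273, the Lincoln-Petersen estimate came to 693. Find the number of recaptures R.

R = 91

From N = M·C/R: R = M·C / N = 231·273 / 693 = 63063 / 693 = 91.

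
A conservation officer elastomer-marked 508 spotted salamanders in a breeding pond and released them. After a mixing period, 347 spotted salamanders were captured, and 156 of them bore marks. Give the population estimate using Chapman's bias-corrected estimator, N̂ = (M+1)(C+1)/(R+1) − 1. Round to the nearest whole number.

N ≈ 1127

N̂ = (508+1)(347+1)/(156+1) − 1 = 509·348/157 − 1
= 177132/157 − 1 ≈ 1128.2 − 1 ≈ 1127.2 → 1127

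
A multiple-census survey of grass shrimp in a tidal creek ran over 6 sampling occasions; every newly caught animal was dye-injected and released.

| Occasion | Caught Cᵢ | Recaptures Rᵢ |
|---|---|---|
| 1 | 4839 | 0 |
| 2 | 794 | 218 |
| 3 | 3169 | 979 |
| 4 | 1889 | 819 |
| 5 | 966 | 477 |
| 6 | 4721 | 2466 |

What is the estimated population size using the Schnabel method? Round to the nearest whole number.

N ≈ 17,546

Marked at large before each occasion: Mᵢ = Σⱼ<ᵢ (Cⱼ − Rⱼ) → M1=0, M2=4839, M3=5415, M4=7605, M5=8675, M6=9164
Σ MᵢCᵢ = 0·4839 + 4839·794 + 5415·3169 + 7605·1889 + 8675·966 + 9164·4721 = 0 + 3842166 + 17160135 + 14365845 + 8380050 + 43263244 = 87011440
Σ Rᵢ = 0 + 218 + 979 + 819 + 477 + 2466 = 4959
N̂ = 87011440 / 4959 ≈ 17546.2 → 17546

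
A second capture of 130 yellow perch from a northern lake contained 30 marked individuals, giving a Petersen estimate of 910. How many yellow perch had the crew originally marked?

From N = M·C/R: M = N·R / C = 910·30 / 130 = 27300 / 130 = 210.

M = 210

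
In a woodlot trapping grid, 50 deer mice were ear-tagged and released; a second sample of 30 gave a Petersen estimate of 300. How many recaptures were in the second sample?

R = 5

From N = M·C/R: R = M·C / N = 50·30 / 300 = 1500 / 300 = 5.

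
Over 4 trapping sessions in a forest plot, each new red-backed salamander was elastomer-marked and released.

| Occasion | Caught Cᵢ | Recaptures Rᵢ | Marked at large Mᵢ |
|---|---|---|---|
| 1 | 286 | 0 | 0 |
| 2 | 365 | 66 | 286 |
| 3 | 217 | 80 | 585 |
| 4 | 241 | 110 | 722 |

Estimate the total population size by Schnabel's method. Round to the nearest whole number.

N ≈ 1583

Σ MᵢCᵢ = 0·286 + 286·365 + 585·217 + 722·241 = 0 + 104390 + 126945 + 174002 = 405337
Σ Rᵢ = 0 + 66 + 80 + 110 = 256
N̂ = 405337 / 256 ≈ 1583.3 → 1583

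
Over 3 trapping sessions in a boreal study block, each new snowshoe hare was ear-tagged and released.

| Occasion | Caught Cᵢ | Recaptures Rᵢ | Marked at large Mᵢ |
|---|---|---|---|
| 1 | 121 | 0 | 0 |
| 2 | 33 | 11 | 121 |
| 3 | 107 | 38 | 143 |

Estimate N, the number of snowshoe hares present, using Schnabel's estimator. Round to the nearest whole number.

Σ MᵢCᵢ = 0·121 + 121·33 + 143·107 = 0 + 3993 + 15301 = 19294
Σ Rᵢ = 0 + 11 + 38 = 49
N̂ = 19294 / 49 ≈ 393.8 → 394

N ≈ 394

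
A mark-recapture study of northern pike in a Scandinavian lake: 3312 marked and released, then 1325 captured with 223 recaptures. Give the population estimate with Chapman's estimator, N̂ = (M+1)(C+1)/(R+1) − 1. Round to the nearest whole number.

N̂ = (3312+1)(1325+1)/(223+1) − 1 = 3313·1326/224 − 1
= 4393038/224 − 1 ≈ 19611.8 − 1 ≈ 19610.8 → 19611

N ≈ 19,611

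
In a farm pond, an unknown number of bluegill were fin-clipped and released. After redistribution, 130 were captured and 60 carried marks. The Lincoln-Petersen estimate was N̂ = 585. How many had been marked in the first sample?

M = 270

From N = M·C/R: M = N·R / C = 585·60 / 130 = 35100 / 130 = 270.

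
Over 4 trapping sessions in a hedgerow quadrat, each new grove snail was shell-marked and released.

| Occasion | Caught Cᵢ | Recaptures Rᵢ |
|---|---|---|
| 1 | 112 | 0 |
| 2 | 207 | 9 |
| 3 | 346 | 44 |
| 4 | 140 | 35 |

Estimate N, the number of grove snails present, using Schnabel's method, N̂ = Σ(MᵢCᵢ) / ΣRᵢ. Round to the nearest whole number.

N ≈ 2456

Marked at large before each occasion: Mᵢ = Σⱼ<ᵢ (Cⱼ − Rⱼ) → M1=0, M2=112, M3=310, M4=612
Σ MᵢCᵢ = 0·112 + 112·207 + 310·346 + 612·140 = 0 + 23184 + 107260 + 85680 = 216124
Σ Rᵢ = 0 + 9 + 44 + 35 = 88
N̂ = 216124 / 88 ≈ 2456.0 → 2456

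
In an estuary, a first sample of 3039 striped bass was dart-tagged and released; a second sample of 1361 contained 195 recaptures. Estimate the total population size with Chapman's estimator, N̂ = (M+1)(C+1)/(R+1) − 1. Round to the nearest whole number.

N̂ = (3039+1)(1361+1)/(195+1) − 1 = 3040·1362/196 − 1
= 4140480/196 − 1 ≈ 21124.9 − 1 ≈ 21123.9 → 21124

N ≈ 21,124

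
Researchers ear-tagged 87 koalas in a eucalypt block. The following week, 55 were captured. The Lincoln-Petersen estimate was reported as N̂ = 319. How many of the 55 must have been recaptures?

From N = M·C/R: R = M·C / N = 87·55 / 319 = 4785 / 319 = 15.

R = 15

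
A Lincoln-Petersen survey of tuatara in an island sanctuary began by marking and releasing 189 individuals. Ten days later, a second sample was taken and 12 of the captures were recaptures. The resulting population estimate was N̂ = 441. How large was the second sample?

C = 28

From N = M·C/R: C = N·R / M = 441·12 / 189 = 5292 / 189 = 28.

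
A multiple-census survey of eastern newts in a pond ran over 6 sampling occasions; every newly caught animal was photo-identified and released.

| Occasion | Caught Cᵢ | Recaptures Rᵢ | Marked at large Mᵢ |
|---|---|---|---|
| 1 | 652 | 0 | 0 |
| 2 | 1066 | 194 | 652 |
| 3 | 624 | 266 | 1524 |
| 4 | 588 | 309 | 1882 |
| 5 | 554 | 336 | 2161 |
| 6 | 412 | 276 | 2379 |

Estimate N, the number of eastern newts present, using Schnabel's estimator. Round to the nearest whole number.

Σ MᵢCᵢ = 0·652 + 652·1066 + 1524·624 + 1882·588 + 2161·554 + 2379·412 = 0 + 695032 + 950976 + 1106616 + 1197194 + 980148 = 4929966
Σ Rᵢ = 0 + 194 + 266 + 309 + 336 + 276 = 1381
N̂ = 4929966 / 1381 ≈ 3569.9 → 3570

N ≈ 3570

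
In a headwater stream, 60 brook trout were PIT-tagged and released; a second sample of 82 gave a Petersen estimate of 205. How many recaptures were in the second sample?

From N = M·C/R: R = M·C / N = 60·82 / 205 = 4920 / 205 = 24.

R = 24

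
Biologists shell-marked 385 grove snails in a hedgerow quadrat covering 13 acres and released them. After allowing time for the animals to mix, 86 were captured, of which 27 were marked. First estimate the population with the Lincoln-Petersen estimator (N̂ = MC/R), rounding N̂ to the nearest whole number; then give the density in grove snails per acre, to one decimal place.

N̂ = 385·86/27 = 33110/27 ≈ 1226.3 → 1226
Density = N̂ / area = 1226 / 13 ≈ 94.31 → 94.3 per acre

density ≈ 94.3 grove snails per acre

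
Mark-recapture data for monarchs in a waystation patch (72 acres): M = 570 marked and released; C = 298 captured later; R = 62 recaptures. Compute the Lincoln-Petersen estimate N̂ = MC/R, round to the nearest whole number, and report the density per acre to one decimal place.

N̂ = 570·298/62 = 169860/62 ≈ 2739.7 → 2740
Density = N̂ / area = 2740 / 72 ≈ 38.06 → 38.1 per acre

density ≈ 38.1 monarchs per acre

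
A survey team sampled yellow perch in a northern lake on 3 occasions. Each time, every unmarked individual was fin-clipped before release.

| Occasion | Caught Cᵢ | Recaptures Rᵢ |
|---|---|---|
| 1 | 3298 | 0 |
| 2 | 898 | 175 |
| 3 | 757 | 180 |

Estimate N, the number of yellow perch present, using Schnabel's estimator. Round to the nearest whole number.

Marked at large before each occasion: Mᵢ = Σⱼ<ᵢ (Cⱼ − Rⱼ) → M1=0, M2=3298, M3=4021
Σ MᵢCᵢ = 0·3298 + 3298·898 + 4021·757 = 0 + 2961604 + 3043897 = 6005501
Σ Rᵢ = 0 + 175 + 180 = 355
N̂ = 6005501 / 355 ≈ 16916.9 → 16917

N ≈ 16,917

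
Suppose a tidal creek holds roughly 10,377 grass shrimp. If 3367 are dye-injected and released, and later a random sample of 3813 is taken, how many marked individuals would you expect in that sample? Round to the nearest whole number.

expected recaptures ≈ 1237

The marked fraction of the population is 3367/10377, so in a sample of 3813 expect C·(M/N) marked.
E[R] = 3367 × 3813 / 10377 = 12838371 / 10377 ≈ 1237.2 → 1237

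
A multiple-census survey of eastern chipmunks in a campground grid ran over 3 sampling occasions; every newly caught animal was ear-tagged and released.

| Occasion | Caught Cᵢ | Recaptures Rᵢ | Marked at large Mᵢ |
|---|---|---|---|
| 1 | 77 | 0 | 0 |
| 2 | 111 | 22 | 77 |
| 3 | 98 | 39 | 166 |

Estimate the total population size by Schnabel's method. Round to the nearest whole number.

N ≈ 407

Σ MᵢCᵢ = 0·77 + 77·111 + 166·98 = 0 + 8547 + 16268 = 24815
Σ Rᵢ = 0 + 22 + 39 = 61
N̂ = 24815 / 61 ≈ 406.8 → 407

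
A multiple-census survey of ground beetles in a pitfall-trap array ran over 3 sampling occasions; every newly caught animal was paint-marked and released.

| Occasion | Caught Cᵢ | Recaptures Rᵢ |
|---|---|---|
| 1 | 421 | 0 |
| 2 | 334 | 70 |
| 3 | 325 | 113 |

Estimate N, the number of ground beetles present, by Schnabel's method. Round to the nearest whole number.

N ≈ 1985

Marked at large before each occasion: Mᵢ = Σⱼ<ᵢ (Cⱼ − Rⱼ) → M1=0, M2=421, M3=685
Σ MᵢCᵢ = 0·421 + 421·334 + 685·325 = 0 + 140614 + 222625 = 363239
Σ Rᵢ = 0 + 70 + 113 = 183
N̂ = 363239 / 183 ≈ 1984.9 → 1985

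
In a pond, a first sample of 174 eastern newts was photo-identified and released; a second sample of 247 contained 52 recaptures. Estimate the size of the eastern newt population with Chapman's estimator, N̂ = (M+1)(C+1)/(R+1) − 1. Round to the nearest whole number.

N ≈ 818

N̂ = (174+1)(247+1)/(52+1) − 1 = 175·248/53 − 1
= 43400/53 − 1 ≈ 818.9 − 1 ≈ 817.9 → 818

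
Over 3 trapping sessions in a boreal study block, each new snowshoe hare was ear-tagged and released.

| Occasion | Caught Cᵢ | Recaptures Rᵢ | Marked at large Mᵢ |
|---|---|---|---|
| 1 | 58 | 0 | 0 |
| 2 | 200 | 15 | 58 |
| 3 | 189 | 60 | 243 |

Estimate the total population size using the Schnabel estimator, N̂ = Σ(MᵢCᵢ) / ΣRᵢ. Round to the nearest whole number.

N ≈ 767

Σ MᵢCᵢ = 0·58 + 58·200 + 243·189 = 0 + 11600 + 45927 = 57527
Σ Rᵢ = 0 + 15 + 60 = 75
N̂ = 57527 / 75 ≈ 767.0 → 767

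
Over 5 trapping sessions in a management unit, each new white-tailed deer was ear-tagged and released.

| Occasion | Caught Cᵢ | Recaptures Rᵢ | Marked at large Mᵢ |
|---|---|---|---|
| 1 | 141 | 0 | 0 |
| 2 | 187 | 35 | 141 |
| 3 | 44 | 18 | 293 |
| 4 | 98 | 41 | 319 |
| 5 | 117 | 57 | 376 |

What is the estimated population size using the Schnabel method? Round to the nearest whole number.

N ≈ 758

Σ MᵢCᵢ = 0·141 + 141·187 + 293·44 + 319·98 + 376·117 = 0 + 26367 + 12892 + 31262 + 43992 = 114513
Σ Rᵢ = 0 + 35 + 18 + 41 + 57 = 151
N̂ = 114513 / 151 ≈ 758.4 → 758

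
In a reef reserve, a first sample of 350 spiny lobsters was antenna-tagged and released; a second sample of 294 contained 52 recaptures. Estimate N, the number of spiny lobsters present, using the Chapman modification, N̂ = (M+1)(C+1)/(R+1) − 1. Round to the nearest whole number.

N ≈ 1953

N̂ = (350+1)(294+1)/(52+1) − 1 = 351·295/53 − 1
= 103545/53 − 1 ≈ 1953.7 − 1 ≈ 1952.7 → 1953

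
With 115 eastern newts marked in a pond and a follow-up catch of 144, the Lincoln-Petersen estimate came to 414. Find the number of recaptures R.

R = 40

From N = M·C/R: R = M·C / N = 115·144 / 414 = 16560 / 414 = 40.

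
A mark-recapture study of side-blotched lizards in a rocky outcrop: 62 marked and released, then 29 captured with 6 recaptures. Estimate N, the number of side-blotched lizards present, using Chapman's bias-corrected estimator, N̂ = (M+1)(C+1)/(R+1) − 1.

N = 269

N̂ = (62+1)(29+1)/(6+1) − 1 = 63·30/7 − 1
= 1890/7 − 1 = 270 − 1 = 269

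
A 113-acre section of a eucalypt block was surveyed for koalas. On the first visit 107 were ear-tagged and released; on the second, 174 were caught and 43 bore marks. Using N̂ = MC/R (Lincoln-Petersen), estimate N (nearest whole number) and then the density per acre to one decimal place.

density ≈ 3.8 koalas per acre

N̂ = 107·174/43 = 18618/43 ≈ 433.0 → 433
Density = N̂ / area = 433 / 113 ≈ 3.83 → 3.8 per acre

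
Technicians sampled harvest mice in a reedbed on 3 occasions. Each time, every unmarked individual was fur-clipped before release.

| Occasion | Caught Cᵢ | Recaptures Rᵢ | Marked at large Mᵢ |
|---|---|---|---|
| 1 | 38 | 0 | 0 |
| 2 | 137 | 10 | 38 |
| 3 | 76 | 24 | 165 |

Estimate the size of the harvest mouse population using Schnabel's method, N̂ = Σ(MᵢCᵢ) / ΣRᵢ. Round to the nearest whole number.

Σ MᵢCᵢ = 0·38 + 38·137 + 165·76 = 0 + 5206 + 12540 = 17746
Σ Rᵢ = 0 + 10 + 24 = 34
N̂ = 17746 / 34 ≈ 521.9 → 522

N ≈ 522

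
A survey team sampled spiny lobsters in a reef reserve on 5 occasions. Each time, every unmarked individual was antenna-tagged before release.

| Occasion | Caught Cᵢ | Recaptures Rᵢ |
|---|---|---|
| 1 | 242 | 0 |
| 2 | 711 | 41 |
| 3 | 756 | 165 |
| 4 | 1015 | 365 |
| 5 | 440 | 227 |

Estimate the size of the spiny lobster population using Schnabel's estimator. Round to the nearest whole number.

Marked at large before each occasion: Mᵢ = Σⱼ<ᵢ (Cⱼ − Rⱼ) → M1=0, M2=242, M3=912, M4=1503, M5=2153
Σ MᵢCᵢ = 0·242 + 242·711 + 912·756 + 1503·1015 + 2153·440 = 0 + 172062 + 689472 + 1525545 + 947320 = 3334399
Σ Rᵢ = 0 + 41 + 165 + 365 + 227 = 798
N̂ = 3334399 / 798 ≈ 4178.4 → 4178

N ≈ 4178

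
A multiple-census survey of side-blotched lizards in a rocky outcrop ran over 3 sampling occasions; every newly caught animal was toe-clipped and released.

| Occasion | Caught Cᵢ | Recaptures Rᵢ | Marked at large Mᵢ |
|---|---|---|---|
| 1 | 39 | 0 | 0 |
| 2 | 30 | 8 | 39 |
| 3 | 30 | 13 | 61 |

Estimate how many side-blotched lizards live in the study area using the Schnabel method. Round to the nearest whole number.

Σ MᵢCᵢ = 0·39 + 39·30 + 61·30 = 0 + 1170 + 1830 = 3000
Σ Rᵢ = 0 + 8 + 13 = 21
N̂ = 3000 / 21 ≈ 142.9 → 143

N ≈ 143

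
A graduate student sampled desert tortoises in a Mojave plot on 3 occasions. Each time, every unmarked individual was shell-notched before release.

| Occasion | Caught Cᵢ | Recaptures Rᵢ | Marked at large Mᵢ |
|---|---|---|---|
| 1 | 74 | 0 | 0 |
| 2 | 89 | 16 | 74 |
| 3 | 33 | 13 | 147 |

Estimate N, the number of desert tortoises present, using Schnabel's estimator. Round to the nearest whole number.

Σ MᵢCᵢ = 0·74 + 74·89 + 147·33 = 0 + 6586 + 4851 = 11437
Σ Rᵢ = 0 + 16 + 13 = 29
N̂ = 11437 / 29 ≈ 394.4 → 394

N ≈ 394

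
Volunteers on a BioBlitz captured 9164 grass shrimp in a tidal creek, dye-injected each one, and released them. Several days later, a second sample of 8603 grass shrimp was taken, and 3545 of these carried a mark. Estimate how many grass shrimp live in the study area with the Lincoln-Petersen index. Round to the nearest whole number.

The marked fraction in the recapture sample should equal the marked fraction in the population: 3545/8603 = 9164/N.
N = (9164 × 8603) / 3545 = 78837892 / 3545 ≈ 22239.2 → 22239

N ≈ 22,239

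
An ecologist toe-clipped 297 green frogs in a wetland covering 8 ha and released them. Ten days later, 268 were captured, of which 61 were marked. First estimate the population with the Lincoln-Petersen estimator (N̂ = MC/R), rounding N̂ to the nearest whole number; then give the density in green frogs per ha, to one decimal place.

N̂ = 297·268/61 = 79596/61 ≈ 1304.9 → 1305
Density = N̂ / area = 1305 / 8 ≈ 163.12 → 163.1 per ha

density ≈ 163.1 green frogs per ha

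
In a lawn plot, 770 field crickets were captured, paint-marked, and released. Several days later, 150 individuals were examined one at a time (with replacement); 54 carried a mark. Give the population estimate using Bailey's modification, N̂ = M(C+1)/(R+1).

N̂ = 770·(150+1)/(54+1) = 770·151/55 = 116270/55 = 2114

N = 2114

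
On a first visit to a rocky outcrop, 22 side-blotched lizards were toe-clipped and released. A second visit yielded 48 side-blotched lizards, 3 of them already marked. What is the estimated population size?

N = (22 × 48) / 3 = 1056 / 3 = 352

N = 352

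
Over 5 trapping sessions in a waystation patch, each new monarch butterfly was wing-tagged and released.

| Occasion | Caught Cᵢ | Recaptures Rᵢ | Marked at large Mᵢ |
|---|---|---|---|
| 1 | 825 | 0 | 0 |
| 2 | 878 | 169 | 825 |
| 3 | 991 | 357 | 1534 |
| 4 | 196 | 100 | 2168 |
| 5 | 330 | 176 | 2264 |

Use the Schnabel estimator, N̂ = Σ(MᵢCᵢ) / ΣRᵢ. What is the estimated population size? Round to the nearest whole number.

Σ MᵢCᵢ = 0·825 + 825·878 + 1534·991 + 2168·196 + 2264·330 = 0 + 724350 + 1520194 + 424928 + 747120 = 3416592
Σ Rᵢ = 0 + 169 + 357 + 100 + 176 = 802
N̂ = 3416592 / 802 ≈ 4260.1 → 4260

N ≈ 4260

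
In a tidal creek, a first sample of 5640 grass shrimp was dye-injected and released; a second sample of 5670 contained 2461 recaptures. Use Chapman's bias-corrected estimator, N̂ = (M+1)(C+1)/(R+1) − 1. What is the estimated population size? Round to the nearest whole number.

N ≈ 12,993

N̂ = (5640+1)(5670+1)/(2461+1) − 1 = 5641·5671/2462 − 1
= 31990111/2462 − 1 ≈ 12993.5 − 1 ≈ 12992.5 → 12993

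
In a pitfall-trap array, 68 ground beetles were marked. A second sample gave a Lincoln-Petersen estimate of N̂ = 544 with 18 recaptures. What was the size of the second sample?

C = 144

From N = M·C/R: C = N·R / M = 544·18 / 68 = 9792 / 68 = 144.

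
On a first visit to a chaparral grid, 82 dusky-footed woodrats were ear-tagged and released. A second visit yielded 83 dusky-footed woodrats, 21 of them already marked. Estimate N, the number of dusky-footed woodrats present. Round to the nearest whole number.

N = (82 × 83) / 21 = 6806 / 21 ≈ 324.1 → 324

N ≈ 324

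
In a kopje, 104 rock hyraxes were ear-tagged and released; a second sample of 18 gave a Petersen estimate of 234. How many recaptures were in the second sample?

R = 8

From N = M·C/R: R = M·C / N = 104·18 / 234 = 1872 / 234 = 8.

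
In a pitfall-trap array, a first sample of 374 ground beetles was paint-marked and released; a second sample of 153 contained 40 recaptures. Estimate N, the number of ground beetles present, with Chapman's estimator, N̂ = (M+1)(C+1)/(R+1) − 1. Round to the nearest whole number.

N̂ = (374+1)(153+1)/(40+1) − 1 = 375·154/41 − 1
= 57750/41 − 1 ≈ 1408.5 − 1 ≈ 1407.5 → 1408

N ≈ 1408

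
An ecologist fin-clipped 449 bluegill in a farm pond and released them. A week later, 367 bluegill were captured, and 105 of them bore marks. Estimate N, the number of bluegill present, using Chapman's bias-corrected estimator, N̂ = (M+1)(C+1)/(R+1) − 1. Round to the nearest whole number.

N ≈ 1561

N̂ = (449+1)(367+1)/(105+1) − 1 = 450·368/106 − 1
= 165600/106 − 1 ≈ 1562.3 − 1 ≈ 1561.3 → 1561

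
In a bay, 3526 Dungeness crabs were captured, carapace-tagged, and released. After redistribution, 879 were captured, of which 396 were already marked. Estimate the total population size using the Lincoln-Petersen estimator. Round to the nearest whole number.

If marked individuals mix randomly, R/C ≈ M/N, giving N ≈ M·C/R.
N = (3526 × 879) / 396 = 3099354 / 396 ≈ 7826.7 → 7827

N ≈ 7827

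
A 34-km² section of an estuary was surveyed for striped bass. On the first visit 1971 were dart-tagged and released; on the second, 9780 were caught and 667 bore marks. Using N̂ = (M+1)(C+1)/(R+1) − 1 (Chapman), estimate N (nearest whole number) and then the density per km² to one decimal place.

density ≈ 849.2 striped bass per km²

N̂ = 1972·9781/668 − 1 = 19288132/668 − 1 ≈ 28873.4 → 28873
Density = N̂ / area = 28873 / 34 ≈ 849.21 → 849.2 per km²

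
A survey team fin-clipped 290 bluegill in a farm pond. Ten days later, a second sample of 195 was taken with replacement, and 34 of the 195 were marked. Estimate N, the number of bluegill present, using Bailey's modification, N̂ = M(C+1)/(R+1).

N̂ = 290·(195+1)/(34+1) = 290·196/35 = 56840/35 = 1624

N = 1624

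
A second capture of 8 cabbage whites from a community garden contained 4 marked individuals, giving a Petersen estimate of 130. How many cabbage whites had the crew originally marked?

M = 65

From N = M·C/R: M = N·R / C = 130·4 / 8 = 520 / 8 = 65.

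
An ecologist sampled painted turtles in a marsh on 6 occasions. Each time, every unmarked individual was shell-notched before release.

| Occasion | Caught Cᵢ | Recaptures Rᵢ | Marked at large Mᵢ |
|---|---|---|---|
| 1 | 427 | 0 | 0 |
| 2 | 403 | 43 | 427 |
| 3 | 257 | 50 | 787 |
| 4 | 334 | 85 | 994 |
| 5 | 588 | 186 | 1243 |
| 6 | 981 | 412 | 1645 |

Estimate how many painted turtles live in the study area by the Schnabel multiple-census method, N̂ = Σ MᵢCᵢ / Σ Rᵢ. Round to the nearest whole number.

N ≈ 3932

Σ MᵢCᵢ = 0·427 + 427·403 + 787·257 + 994·334 + 1243·588 + 1645·981 = 0 + 172081 + 202259 + 331996 + 730884 + 1613745 = 3050965
Σ Rᵢ = 0 + 43 + 50 + 85 + 186 + 412 = 776
N̂ = 3050965 / 776 ≈ 3931.7 → 3932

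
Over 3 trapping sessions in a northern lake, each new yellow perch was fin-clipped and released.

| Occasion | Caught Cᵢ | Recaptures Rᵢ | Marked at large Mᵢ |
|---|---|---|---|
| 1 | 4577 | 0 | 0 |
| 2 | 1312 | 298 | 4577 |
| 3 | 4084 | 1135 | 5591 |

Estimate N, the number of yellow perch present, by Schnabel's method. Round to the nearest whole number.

N ≈ 20,125

Σ MᵢCᵢ = 0·4577 + 4577·1312 + 5591·4084 = 0 + 6005024 + 22833644 = 28838668
Σ Rᵢ = 0 + 298 + 1135 = 1433
N̂ = 28838668 / 1433 ≈ 20124.7 → 20125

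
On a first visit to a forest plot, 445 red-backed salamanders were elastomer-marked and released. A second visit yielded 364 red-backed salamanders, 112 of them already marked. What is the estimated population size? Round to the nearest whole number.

N = (445 × 364) / 112 = 161980 / 112 ≈ 1446.2 → 1446

N ≈ 1446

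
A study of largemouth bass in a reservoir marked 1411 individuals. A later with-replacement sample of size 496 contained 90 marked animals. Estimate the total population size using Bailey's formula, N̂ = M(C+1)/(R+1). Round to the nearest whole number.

N ≈ 7706

N̂ = 1411·(496+1)/(90+1) = 1411·497/91 = 701267/91 ≈ 7706.2 → 7706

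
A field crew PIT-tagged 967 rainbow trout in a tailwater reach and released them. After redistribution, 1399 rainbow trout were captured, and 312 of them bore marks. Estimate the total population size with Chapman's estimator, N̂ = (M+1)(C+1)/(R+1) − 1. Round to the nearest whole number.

N̂ = (967+1)(1399+1)/(312+1) − 1 = 968·1400/313 − 1
= 1355200/313 − 1 ≈ 4329.7 − 1 ≈ 4328.7 → 4329

N ≈ 4329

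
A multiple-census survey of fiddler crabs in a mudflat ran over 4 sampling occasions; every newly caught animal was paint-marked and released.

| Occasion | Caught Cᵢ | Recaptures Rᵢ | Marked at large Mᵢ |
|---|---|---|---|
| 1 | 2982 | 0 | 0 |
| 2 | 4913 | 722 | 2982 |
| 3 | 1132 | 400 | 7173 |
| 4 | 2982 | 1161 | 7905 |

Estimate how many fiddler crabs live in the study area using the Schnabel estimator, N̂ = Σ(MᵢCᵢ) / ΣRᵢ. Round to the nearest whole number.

N ≈ 20,299

Σ MᵢCᵢ = 0·2982 + 2982·4913 + 7173·1132 + 7905·2982 = 0 + 14650566 + 8119836 + 23572710 = 46343112
Σ Rᵢ = 0 + 722 + 400 + 1161 = 2283
N̂ = 46343112 / 2283 ≈ 20299.2 → 20299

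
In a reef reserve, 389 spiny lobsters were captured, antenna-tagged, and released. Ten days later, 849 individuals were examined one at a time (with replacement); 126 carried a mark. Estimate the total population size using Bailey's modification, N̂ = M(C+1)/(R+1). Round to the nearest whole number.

N ≈ 2604

N̂ = 389·(849+1)/(126+1) = 389·850/127 = 330650/127 ≈ 2603.5 → 2604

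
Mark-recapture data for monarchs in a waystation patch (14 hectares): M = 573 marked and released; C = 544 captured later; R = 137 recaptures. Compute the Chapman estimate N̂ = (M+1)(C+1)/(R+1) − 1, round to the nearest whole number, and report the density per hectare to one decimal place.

density ≈ 161.9 monarchs per hectare

N̂ = 574·545/138 − 1 = 312830/138 − 1 ≈ 2265.9 → 2266
Density = N̂ / area = 2266 / 14 ≈ 161.86 → 161.9 per hectare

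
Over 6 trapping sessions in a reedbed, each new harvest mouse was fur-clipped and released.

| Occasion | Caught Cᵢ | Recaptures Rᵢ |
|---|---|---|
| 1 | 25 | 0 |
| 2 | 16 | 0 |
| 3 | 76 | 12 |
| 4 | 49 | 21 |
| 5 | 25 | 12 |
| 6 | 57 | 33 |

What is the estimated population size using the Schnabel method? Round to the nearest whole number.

Marked at large before each occasion: Mᵢ = Σⱼ<ᵢ (Cⱼ − Rⱼ) → M1=0, M2=25, M3=41, M4=105, M5=133, M6=146
Σ MᵢCᵢ = 0·25 + 25·16 + 41·76 + 105·49 + 133·25 + 146·57 = 0 + 400 + 3116 + 5145 + 3325 + 8322 = 20308
Σ Rᵢ = 0 + 0 + 12 + 21 + 12 + 33 = 78
N̂ = 20308 / 78 ≈ 260.4 → 260

N ≈ 260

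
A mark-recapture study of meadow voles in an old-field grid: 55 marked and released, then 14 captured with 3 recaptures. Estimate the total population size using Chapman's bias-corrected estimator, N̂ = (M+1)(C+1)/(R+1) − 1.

N = 209

N̂ = (55+1)(14+1)/(3+1) − 1 = 56·15/4 − 1
= 840/4 − 1 = 210 − 1 = 209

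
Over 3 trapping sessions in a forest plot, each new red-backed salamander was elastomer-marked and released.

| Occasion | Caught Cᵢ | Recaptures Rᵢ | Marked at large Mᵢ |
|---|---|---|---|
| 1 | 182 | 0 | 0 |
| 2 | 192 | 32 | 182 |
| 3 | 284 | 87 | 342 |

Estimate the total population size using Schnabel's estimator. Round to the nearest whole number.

N ≈ 1110

Σ MᵢCᵢ = 0·182 + 182·192 + 342·284 = 0 + 34944 + 97128 = 132072
Σ Rᵢ = 0 + 32 + 87 = 119
N̂ = 132072 / 119 ≈ 1109.8 → 1110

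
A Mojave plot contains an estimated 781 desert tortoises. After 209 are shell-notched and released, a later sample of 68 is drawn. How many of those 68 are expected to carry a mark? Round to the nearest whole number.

expected recaptures ≈ 18

The marked fraction of the population is 209/781, so in a sample of 68 expect C·(M/N) marked.
E[R] = 209 × 68 / 781 = 14212 / 781 ≈ 18.2 → 18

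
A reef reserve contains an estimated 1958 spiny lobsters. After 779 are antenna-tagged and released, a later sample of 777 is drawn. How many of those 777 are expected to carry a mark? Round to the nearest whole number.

expected recaptures ≈ 309

Expected recaptures E[R] = M·C / N.
E[R] = 779 × 777 / 1958 = 605283 / 1958 ≈ 309.1 → 309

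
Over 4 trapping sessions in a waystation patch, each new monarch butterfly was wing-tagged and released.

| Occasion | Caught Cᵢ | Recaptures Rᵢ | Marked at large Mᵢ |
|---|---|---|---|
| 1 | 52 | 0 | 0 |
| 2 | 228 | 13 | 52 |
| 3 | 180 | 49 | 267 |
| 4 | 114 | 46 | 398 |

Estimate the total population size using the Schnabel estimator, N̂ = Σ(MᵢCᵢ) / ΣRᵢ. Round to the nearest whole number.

Σ MᵢCᵢ = 0·52 + 52·228 + 267·180 + 398·114 = 0 + 11856 + 48060 + 45372 = 105288
Σ Rᵢ = 0 + 13 + 49 + 46 = 108
N̂ = 105288 / 108 ≈ 974.9 → 975

N ≈ 975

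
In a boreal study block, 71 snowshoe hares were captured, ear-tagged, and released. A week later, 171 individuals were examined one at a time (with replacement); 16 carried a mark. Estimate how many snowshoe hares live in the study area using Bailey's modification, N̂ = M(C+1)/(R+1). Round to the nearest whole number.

N ≈ 718

N̂ = 71·(171+1)/(16+1) = 71·172/17 = 12212/17 ≈ 718.4 → 718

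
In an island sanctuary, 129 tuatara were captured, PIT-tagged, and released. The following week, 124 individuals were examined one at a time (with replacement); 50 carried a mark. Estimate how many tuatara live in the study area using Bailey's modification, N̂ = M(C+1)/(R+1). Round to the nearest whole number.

N ≈ 316

N̂ = 129·(124+1)/(50+1) = 129·125/51 = 16125/51 ≈ 316.2 → 316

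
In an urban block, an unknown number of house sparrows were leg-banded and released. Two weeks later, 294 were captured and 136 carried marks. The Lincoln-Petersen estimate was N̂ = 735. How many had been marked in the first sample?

M = 340

From N = M·C/R: M = N·R / C = 735·136 / 294 = 99960 / 294 = 340.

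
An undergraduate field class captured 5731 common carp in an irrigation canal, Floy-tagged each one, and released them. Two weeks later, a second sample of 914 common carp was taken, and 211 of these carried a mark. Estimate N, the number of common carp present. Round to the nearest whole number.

Lincoln-Petersen assumes M/N = R/C, so N = M·C / R.
N = (5731 × 914) / 211 = 5238134 / 211 ≈ 24825.3 → 24825

N ≈ 24,825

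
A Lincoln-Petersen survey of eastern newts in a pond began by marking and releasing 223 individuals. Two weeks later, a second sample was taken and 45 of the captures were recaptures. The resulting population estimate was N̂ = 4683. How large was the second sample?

From N = M·C/R: C = N·R / M = 4683·45 / 223 = 210735 / 223 = 945.

C = 945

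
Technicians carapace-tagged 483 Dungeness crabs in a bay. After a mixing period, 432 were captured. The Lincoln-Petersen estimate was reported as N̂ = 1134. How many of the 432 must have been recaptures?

R = 184

From N = M·C/R: R = M·C / N = 483·432 / 1134 = 208656 / 1134 = 184.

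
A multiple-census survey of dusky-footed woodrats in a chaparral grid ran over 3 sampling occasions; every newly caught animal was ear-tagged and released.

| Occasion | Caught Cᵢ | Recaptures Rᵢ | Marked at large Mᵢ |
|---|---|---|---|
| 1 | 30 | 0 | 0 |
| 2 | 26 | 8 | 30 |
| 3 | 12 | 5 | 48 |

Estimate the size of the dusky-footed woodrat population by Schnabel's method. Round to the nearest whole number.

Σ MᵢCᵢ = 0·30 + 30·26 + 48·12 = 0 + 780 + 576 = 1356
Σ Rᵢ = 0 + 8 + 5 = 13
N̂ = 1356 / 13 ≈ 104.3 → 104

N ≈ 104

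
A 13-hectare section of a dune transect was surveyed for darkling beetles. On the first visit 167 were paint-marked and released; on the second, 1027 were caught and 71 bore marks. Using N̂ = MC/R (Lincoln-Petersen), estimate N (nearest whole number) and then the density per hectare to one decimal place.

N̂ = 167·1027/71 = 171509/71 ≈ 2415.6 → 2416
Density = N̂ / area = 2416 / 13 ≈ 185.846 → 185.8 per hectare

density ≈ 185.8 darkling beetles per hectare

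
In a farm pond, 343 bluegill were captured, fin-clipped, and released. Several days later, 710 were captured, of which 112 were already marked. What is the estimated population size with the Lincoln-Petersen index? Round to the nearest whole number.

If marked individuals mix randomly, R/C ≈ M/N, giving N ≈ M·C/R.
N = (343 × 710) / 112 = 243530 / 112 ≈ 2174.4 → 2174

N ≈ 2174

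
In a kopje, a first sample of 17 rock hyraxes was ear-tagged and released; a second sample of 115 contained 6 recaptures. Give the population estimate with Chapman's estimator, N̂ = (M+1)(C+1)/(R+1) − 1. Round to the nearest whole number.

N ≈ 297

N̂ = (17+1)(115+1)/(6+1) − 1 = 18·116/7 − 1
= 2088/7 − 1 ≈ 298.3 − 1 ≈ 297.3 → 297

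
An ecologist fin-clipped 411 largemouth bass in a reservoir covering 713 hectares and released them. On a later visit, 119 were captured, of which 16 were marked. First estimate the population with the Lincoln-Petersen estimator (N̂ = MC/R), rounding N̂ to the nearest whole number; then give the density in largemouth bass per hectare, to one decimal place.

density ≈ 4.3 largemouth bass per hectare

N̂ = 411·119/16 = 48909/16 ≈ 3056.8 → 3057
Density = N̂ / area = 3057 / 713 ≈ 4.29 → 4.3 per hectare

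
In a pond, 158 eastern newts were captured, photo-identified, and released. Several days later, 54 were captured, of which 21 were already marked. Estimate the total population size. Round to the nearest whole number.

If marked individuals mix randomly, R/C ≈ M/N, giving N ≈ M·C/R.
N = (158 × 54) / 21 = 8532 / 21 ≈ 406.3 → 406

N ≈ 406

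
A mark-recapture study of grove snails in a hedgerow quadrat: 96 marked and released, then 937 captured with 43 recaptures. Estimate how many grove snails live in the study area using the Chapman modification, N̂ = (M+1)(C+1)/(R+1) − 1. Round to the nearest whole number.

N ≈ 2067

N̂ = (96+1)(937+1)/(43+1) − 1 = 97·938/44 − 1
= 90986/44 − 1 ≈ 2067.9 − 1 ≈ 2066.9 → 2067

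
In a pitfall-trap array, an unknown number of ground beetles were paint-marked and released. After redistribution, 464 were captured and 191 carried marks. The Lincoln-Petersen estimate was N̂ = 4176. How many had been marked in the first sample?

From N = M·C/R: M = N·R / C = 4176·191 / 464 = 797616 / 464 = 1719.

M = 1719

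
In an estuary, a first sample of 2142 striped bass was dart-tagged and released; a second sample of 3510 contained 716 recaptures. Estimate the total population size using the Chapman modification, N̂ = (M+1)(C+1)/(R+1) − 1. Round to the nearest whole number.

N̂ = (2142+1)(3510+1)/(716+1) − 1 = 2143·3511/717 − 1
= 7524073/717 − 1 ≈ 10493.8 − 1 ≈ 10492.8 → 10493

N ≈ 10,493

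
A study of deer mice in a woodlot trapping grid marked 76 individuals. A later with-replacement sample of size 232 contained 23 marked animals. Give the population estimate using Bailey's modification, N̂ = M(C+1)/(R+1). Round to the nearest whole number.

N ≈ 738

N̂ = 76·(232+1)/(23+1) = 76·233/24 = 17708/24 ≈ 737.8 → 738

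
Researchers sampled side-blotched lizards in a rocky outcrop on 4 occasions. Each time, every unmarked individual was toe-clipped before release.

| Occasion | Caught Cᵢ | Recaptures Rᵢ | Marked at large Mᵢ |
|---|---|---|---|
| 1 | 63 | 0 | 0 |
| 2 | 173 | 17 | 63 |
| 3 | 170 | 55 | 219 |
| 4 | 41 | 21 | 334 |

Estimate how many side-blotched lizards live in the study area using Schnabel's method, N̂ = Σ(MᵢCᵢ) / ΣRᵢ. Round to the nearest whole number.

N ≈ 665

Σ MᵢCᵢ = 0·63 + 63·173 + 219·170 + 334·41 = 0 + 10899 + 37230 + 13694 = 61823
Σ Rᵢ = 0 + 17 + 55 + 21 = 93
N̂ = 61823 / 93 ≈ 664.8 → 665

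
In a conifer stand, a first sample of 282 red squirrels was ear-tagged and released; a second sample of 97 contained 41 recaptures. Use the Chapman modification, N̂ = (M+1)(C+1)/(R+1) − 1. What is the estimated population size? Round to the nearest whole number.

N ≈ 659

N̂ = (282+1)(97+1)/(41+1) − 1 = 283·98/42 − 1
= 27734/42 − 1 ≈ 660.3 − 1 ≈ 659.3 → 659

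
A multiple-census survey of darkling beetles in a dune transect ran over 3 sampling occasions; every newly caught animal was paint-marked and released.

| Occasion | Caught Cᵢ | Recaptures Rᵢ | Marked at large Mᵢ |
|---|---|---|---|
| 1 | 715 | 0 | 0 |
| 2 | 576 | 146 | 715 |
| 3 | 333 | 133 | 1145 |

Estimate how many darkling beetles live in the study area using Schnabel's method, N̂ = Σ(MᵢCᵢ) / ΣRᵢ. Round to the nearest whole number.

Σ MᵢCᵢ = 0·715 + 715·576 + 1145·333 = 0 + 411840 + 381285 = 793125
Σ Rᵢ = 0 + 146 + 133 = 279
N̂ = 793125 / 279 ≈ 2842.7 → 2843

N ≈ 2843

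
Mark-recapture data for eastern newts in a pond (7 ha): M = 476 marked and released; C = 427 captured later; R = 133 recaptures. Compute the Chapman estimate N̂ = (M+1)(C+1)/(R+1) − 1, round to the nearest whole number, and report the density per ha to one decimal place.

density ≈ 217.6 eastern newts per ha

N̂ = 477·428/134 − 1 = 204156/134 − 1 ≈ 1522.6 → 1523
Density = N̂ / area = 1523 / 7 ≈ 217.57 → 217.6 per ha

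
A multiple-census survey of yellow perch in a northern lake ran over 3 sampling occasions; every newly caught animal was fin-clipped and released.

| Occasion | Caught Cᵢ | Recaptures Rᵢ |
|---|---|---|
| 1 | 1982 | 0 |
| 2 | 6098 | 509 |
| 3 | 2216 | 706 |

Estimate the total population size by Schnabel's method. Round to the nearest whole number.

Marked at large before each occasion: Mᵢ = Σⱼ<ᵢ (Cⱼ − Rⱼ) → M1=0, M2=1982, M3=7571
Σ MᵢCᵢ = 0·1982 + 1982·6098 + 7571·2216 = 0 + 12086236 + 16777336 = 28863572
Σ Rᵢ = 0 + 509 + 706 = 1215
N̂ = 28863572 / 1215 ≈ 23756.0 → 23756

N ≈ 23,756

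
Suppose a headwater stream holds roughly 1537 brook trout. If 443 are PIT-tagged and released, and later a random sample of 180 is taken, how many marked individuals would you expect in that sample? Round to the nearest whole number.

expected recaptures ≈ 52

The marked fraction of the population is 443/1537, so in a sample of 180 expect C·(M/N) marked.
E[R] = 443 × 180 / 1537 = 79740 / 1537 ≈ 51.9 → 52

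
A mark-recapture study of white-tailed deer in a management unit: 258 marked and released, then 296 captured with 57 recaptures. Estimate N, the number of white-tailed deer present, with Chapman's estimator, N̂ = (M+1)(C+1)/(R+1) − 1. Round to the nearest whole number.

N ≈ 1325

N̂ = (258+1)(296+1)/(57+1) − 1 = 259·297/58 − 1
= 76923/58 − 1 ≈ 1326.3 − 1 ≈ 1325.3 → 1325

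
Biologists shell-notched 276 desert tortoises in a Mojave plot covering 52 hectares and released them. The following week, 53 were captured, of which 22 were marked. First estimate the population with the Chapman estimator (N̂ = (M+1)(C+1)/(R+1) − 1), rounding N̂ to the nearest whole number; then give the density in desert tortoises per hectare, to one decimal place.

N̂ = 277·54/23 − 1 = 14958/23 − 1 ≈ 649.3 → 649
Density = N̂ / area = 649 / 52 ≈ 12.48 → 12.5 per hectare

density ≈ 12.5 desert tortoises per hectare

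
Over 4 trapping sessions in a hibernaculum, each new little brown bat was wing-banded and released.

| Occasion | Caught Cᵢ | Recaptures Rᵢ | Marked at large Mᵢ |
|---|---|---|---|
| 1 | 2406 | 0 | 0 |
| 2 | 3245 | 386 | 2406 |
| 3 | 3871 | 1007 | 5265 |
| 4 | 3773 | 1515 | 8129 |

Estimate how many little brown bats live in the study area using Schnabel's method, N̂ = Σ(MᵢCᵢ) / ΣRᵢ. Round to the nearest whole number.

N ≈ 20,240

Σ MᵢCᵢ = 0·2406 + 2406·3245 + 5265·3871 + 8129·3773 = 0 + 7807470 + 20380815 + 30670717 = 58859002
Σ Rᵢ = 0 + 386 + 1007 + 1515 = 2908
N̂ = 58859002 / 2908 ≈ 20240.4 → 20240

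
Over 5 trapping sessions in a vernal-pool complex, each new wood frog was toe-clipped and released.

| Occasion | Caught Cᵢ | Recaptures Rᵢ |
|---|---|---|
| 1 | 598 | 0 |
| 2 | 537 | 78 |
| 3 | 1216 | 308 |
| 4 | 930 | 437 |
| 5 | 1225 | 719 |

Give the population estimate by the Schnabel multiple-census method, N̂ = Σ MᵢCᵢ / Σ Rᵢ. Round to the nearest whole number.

N ≈ 4180

Marked at large before each occasion: Mᵢ = Σⱼ<ᵢ (Cⱼ − Rⱼ) → M1=0, M2=598, M3=1057, M4=1965, M5=2458
Σ MᵢCᵢ = 0·598 + 598·537 + 1057·1216 + 1965·930 + 2458·1225 = 0 + 321126 + 1285312 + 1827450 + 3011050 = 6444938
Σ Rᵢ = 0 + 78 + 308 + 437 + 719 = 1542
N̂ = 6444938 / 1542 ≈ 4179.6 → 4180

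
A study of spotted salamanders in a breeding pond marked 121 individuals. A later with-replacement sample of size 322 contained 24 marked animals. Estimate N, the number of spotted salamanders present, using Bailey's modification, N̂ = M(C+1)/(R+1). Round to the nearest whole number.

N̂ = 121·(322+1)/(24+1) = 121·323/25 = 39083/25 ≈ 1563.3 → 1563

N ≈ 1563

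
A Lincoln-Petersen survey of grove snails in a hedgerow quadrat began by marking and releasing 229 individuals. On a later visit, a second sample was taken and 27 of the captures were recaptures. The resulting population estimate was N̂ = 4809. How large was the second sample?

C = 567

From N = M·C/R: C = N·R / M = 4809·27 / 229 = 129843 / 229 = 567.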